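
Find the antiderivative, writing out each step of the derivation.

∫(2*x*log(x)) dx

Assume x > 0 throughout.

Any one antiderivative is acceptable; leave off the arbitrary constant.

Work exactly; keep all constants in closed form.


Step 1. Integrate ∫(2*x*log(x)) dx by parts with u = log(x), dv = (2*x) dx, so v = x**2 [assuming x > 0]: now x**2*log(x) + ∫(-x) dx.
Step 2. Evaluate the standard form: now x**2*log(x) - x**2/2.
Answer: x**2*log(x) - x**2/2.


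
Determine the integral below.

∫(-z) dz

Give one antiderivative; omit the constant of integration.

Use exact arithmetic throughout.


Answer: -z**2/2.


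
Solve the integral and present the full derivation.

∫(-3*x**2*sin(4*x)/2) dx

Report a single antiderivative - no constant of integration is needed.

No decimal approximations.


Step 1. Integrate ∫(-3*x**2*sin(4*x)/2) dx by parts with u = x**2, dv = (-3*sin(4*x)/2) dx, so v = 3*cos(4*x)/8: now 3*x**2*cos(4*x)/8 + ∫(-3*x*cos(4*x)/4) dx.
Step 2. Integrate ∫(-3*x*cos(4*x)/4) dx by parts with u = x, dv = (-3*cos(4*x)/4) dx, so v = -3*sin(4*x)/16: now 3*x**2*cos(4*x)/8 - 3*x*sin(4*x)/16 + ∫(3*sin(4*x)/16) dx.
Step 3. Evaluate the standard form: now 3*x**2*cos(4*x)/8 - 3*x*sin(4*x)/16 - 3*cos(4*x)/64.
Answer: 3*x**2*cos(4*x)/8 - 3*x*sin(4*x)/16 - 3*cos(4*x)/64.


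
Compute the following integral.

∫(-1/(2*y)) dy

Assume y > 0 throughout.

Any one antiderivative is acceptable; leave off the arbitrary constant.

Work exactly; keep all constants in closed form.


Answer: -log(y)/2.


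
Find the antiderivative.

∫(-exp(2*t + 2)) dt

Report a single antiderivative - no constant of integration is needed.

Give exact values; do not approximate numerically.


Answer: -exp(2*t + 2)/2.


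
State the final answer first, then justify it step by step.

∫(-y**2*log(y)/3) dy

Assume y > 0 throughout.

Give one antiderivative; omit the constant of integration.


The answer is -y**3*log(y)/9 + y**3/27.
Step 1. Integrate ∫(-y**2*log(y)/3) dy by parts with u = log(y), dv = (-y**2/3) dy, so v = -y**3/9 [assuming y > 0]: now -y**3*log(y)/9 + ∫(y**2/9) dy.
Step 2. Evaluate the standard form: now -y**3*log(y)/9 + y**3/27.
Answer: -y**3*log(y)/9 + y**3/27.


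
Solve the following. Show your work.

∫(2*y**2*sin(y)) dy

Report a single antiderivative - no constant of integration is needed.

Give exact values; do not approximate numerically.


Step 1. Integrate ∫(2*y**2*sin(y)) dy by parts with u = y**2, dv = (2*sin(y)) dy, so v = -2*cos(y): now -2*y**2*cos(y) + ∫(4*y*cos(y)) dy.
Step 2. Integrate ∫(4*y*cos(y)) dy by parts with u = y, dv = (4*cos(y)) dy, so v = 4*sin(y): now -2*y**2*cos(y) + 4*y*sin(y) + ∫(-4*sin(y)) dy.
Step 3. Evaluate the standard form: now -2*y**2*cos(y) + 4*y*sin(y) + 4*cos(y).
Answer: -2*y**2*cos(y) + 4*y*sin(y) + 4*cos(y).


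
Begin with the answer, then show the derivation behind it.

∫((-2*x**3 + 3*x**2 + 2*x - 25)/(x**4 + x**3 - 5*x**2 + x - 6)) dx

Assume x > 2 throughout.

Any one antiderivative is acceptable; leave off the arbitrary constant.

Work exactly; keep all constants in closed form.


The answer is -log(x - 2) - log(x + 3) + 4*atan(x).
Step 1. Decompose ∫((-2*x**3 + 3*x**2 + 2*x - 25)/(x**4 + x**3 - 5*x**2 + x - 6)) dx by partial fractions, (-2*x**3 + 3*x**2 + 2*x - 25)/(x**4 + x**3 - 5*x**2 + x - 6) = 4/(x**2 + 1) - 1/(x + 3) - 1/(x - 2): now ∫(-1/(x - 2)) dx + ∫(-1/(x + 3)) dx + ∫(4/(x**2 + 1)) dx.
Step 2. Evaluate the standard form [assuming x > 2]: now -log(x - 2) + ∫(-1/(x + 3)) dx + ∫(4/(x**2 + 1)) dx.
Step 3. Evaluate the standard form [assuming x > -3]: now -log(x - 2) - log(x + 3) + ∫(4/(x**2 + 1)) dx.
Step 4. Evaluate the standard form: now -log(x - 2) - log(x + 3) + 4*atan(x).
Answer: -log(x - 2) - log(x + 3) + 4*atan(x).


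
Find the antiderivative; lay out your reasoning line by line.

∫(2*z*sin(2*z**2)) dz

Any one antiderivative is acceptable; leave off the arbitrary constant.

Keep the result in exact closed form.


Step 1. Substitute u = z**2, turning ∫(2*z*sin(2*z**2)) dz into ∫(sin(2*u)) du: now ∫(sin(2*u)) du.
Step 2. Evaluate the standard form: now -cos(2*u)/2.
Step 3. Substitute back u = z**2: now -cos(2*z**2)/2.
Answer: -cos(2*z**2)/2.


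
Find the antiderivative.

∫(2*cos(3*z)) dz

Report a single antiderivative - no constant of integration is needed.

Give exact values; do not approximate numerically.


Answer: 2*sin(3*z)/3.


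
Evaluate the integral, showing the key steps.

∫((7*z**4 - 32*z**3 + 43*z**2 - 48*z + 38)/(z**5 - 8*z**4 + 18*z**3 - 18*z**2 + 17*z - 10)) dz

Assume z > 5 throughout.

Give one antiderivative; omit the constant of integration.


Step 1. Decompose ∫((7*z**4 - 32*z**3 + 43*z**2 - 48*z + 38)/(z**5 - 8*z**4 + 18*z**3 - 18*z**2 + 17*z - 10)) dz by partial fractions, (7*z**4 - 32*z**3 + 43*z**2 - 48*z + 38)/(z**5 - 8*z**4 + 18*z**3 - 18*z**2 + 17*z - 10) = -1/(z**2 + 1) + 1/(z - 1) + 2/(z - 2) + 4/(z - 5): now ∫(4/(z - 5)) dz + ∫(2/(z - 2)) dz + ∫(1/(z - 1)) dz + ∫(-1/(z**2 + 1)) dz.
Step 2. Evaluate the standard form [assuming z > 2]: now 2*log(z - 2) + ∫(4/(z - 5)) dz + ∫(1/(z - 1)) dz + ∫(-1/(z**2 + 1)) dz.
Step 3. Evaluate the standard form [assuming z > 5]: now 4*log(z - 5) + 2*log(z - 2) + ∫(1/(z - 1)) dz + ∫(-1/(z**2 + 1)) dz.
Step 4. Evaluate the standard form [assuming z > 1]: now 4*log(z - 5) + 2*log(z - 2) + log(z - 1) + ∫(-1/(z**2 + 1)) dz.
Step 5. Evaluate the standard form: now 4*log(z - 5) + 2*log(z - 2) + log(z - 1) - atan(z).
Answer: 4*log(z - 5) + 2*log(z - 2) + log(z - 1) - atan(z).


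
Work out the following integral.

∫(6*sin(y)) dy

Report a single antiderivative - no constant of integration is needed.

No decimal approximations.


Answer: -6*cos(y).


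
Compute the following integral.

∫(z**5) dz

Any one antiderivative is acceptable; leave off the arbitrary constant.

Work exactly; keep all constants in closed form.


Answer: z**6/6.


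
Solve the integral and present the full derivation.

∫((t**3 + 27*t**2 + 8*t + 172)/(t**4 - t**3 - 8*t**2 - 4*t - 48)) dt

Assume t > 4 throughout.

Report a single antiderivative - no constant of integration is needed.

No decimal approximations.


Step 1. Decompose ∫((t**3 + 27*t**2 + 8*t + 172)/(t**4 - t**3 - 8*t**2 - 4*t - 48)) dt by partial fractions, (t**3 + 27*t**2 + 8*t + 172)/(t**4 - t**3 - 8*t**2 - 4*t - 48) = -4/(t**2 + 4) - 4/(t + 3) + 5/(t - 4): now ∫(5/(t - 4)) dt + ∫(-4/(t + 3)) dt + ∫(-4/(t**2 + 4)) dt.
Step 2. Evaluate the standard form [assuming t > 4]: now 5*log(t - 4) + ∫(-4/(t + 3)) dt + ∫(-4/(t**2 + 4)) dt.
Step 3. Evaluate the standard form [assuming t > -3]: now 5*log(t - 4) - 4*log(t + 3) + ∫(-4/(t**2 + 4)) dt.
Step 4. Evaluate the standard form: now 5*log(t - 4) - 4*log(t + 3) - 2*atan(t/2).
Answer: 5*log(t - 4) - 4*log(t + 3) - 2*atan(t/2).


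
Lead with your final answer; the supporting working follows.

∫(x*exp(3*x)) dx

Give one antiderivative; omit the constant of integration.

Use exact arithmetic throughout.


The answer is x*exp(3*x)/3 - exp(3*x)/9.
Step 1. Integrate ∫(x*exp(3*x)) dx by parts with u = x, dv = (exp(3*x)) dx, so v = exp(3*x)/3: now x*exp(3*x)/3 + ∫(-exp(3*x)/3) dx.
Step 2. Evaluate the standard form: now x*exp(3*x)/3 - exp(3*x)/9.
Answer: x*exp(3*x)/3 - exp(3*x)/9.


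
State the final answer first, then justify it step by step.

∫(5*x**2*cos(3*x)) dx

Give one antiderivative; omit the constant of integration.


The answer is 5*x**2*sin(3*x)/3 + 10*x*cos(3*x)/9 - 10*sin(3*x)/27.
Step 1. Integrate ∫(5*x**2*cos(3*x)) dx by parts with u = x**2, dv = (5*cos(3*x)) dx, so v = 5*sin(3*x)/3: now 5*x**2*sin(3*x)/3 + ∫(-10*x*sin(3*x)/3) dx.
Step 2. Integrate ∫(-10*x*sin(3*x)/3) dx by parts with u = x, dv = (-10*sin(3*x)/3) dx, so v = 10*cos(3*x)/9: now 5*x**2*sin(3*x)/3 + 10*x*cos(3*x)/9 + ∫(-10*cos(3*x)/9) dx.
Step 3. Evaluate the standard form: now 5*x**2*sin(3*x)/3 + 10*x*cos(3*x)/9 - 10*sin(3*x)/27.
Answer: 5*x**2*sin(3*x)/3 + 10*x*cos(3*x)/9 - 10*sin(3*x)/27.


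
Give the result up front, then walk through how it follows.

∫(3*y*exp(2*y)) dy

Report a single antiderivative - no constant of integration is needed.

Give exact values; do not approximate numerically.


The answer is 3*y*exp(2*y)/2 - 3*exp(2*y)/4.
Step 1. Integrate ∫(3*y*exp(2*y)) dy by parts with u = y, dv = (3*exp(2*y)) dy, so v = 3*exp(2*y)/2: now 3*y*exp(2*y)/2 + ∫(-3*exp(2*y)/2) dy.
Step 2. Evaluate the standard form: now 3*y*exp(2*y)/2 - 3*exp(2*y)/4.
Answer: 3*y*exp(2*y)/2 - 3*exp(2*y)/4.


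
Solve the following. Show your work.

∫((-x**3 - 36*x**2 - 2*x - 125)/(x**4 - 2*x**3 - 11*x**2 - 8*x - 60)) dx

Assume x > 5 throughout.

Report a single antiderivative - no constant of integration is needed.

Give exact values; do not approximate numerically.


Step 1. Decompose ∫((-x**3 - 36*x**2 - 2*x - 125)/(x**4 - 2*x**3 - 11*x**2 - 8*x - 60)) dx by partial fractions, (-x**3 - 36*x**2 - 2*x - 125)/(x**4 - 2*x**3 - 11*x**2 - 8*x - 60) = -1/(x**2 + 4) + 4/(x + 3) - 5/(x - 5): now ∫(-5/(x - 5)) dx + ∫(4/(x + 3)) dx + ∫(-1/(x**2 + 4)) dx.
Step 2. Evaluate the standard form [assuming x > 5]: now -5*log(x - 5) + ∫(4/(x + 3)) dx + ∫(-1/(x**2 + 4)) dx.
Step 3. Evaluate the standard form [assuming x > -3]: now -5*log(x - 5) + 4*log(x + 3) + ∫(-1/(x**2 + 4)) dx.
Step 4. Evaluate the standard form: now -5*log(x - 5) + 4*log(x + 3) - atan(x/2)/2.
Answer: -5*log(x - 5) + 4*log(x + 3) - atan(x/2)/2.


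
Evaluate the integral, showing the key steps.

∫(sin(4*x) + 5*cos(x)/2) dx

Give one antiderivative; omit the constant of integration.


Step 1. Rewrite: now ∫(sin(4*x)) dx + ∫(5*cos(x)/2) dx.
Step 2. Evaluate the standard form: now 5*sin(x)/2 + ∫(sin(4*x)) dx.
Step 3. Evaluate the standard form: now 5*sin(x)/2 - cos(4*x)/4.
Answer: 5*sin(x)/2 - cos(4*x)/4.


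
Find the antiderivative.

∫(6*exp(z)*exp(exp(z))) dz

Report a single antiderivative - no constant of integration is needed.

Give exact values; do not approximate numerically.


Answer: 6*exp(exp(z)).


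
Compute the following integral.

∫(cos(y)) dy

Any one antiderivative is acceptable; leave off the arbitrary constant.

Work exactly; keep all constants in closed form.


Answer: sin(y).


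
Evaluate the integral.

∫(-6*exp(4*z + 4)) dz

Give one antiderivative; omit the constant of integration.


Answer: -3*exp(4*z + 4)/2.


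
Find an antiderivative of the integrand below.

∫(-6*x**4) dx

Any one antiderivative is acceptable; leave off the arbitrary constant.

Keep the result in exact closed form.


Answer: -6*x**5/5.


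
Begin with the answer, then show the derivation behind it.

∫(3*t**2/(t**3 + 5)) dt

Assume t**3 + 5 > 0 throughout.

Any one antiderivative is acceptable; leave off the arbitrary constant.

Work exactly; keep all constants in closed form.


The answer is log(t**3 + 5).
Step 1. Substitute u = t**3 + 5, turning ∫(3*t**2/(t**3 + 5)) dt into ∫(1/u) du: now ∫(1/u) du.
Step 2. Evaluate the standard form [assuming u > 0]: now log(u).
Step 3. Substitute back u = t**3 + 5: now log(t**3 + 5).
Answer: log(t**3 + 5).


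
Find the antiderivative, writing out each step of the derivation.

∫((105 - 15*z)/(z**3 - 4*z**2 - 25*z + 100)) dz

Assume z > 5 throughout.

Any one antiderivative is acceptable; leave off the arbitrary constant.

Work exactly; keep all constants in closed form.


Step 1. Decompose ∫((105 - 15*z)/(z**3 - 4*z**2 - 25*z + 100)) dz by partial fractions, (105 - 15*z)/(z**3 - 4*z**2 - 25*z + 100) = 2/(z + 5) - 5/(z - 4) + 3/(z - 5): now ∫(3/(z - 5)) dz + ∫(-5/(z - 4)) dz + ∫(2/(z + 5)) dz.
Step 2. Evaluate the standard form [assuming z > 5]: now 3*log(z - 5) + ∫(-5/(z - 4)) dz + ∫(2/(z + 5)) dz.
Step 3. Evaluate the standard form [assuming z > -5]: now 3*log(z - 5) + 2*log(z + 5) + ∫(-5/(z - 4)) dz.
Step 4. Evaluate the standard form [assuming z > 4]: now 3*log(z - 5) - 5*log(z - 4) + 2*log(z + 5).
Answer: 3*log(z - 5) - 5*log(z - 4) + 2*log(z + 5).


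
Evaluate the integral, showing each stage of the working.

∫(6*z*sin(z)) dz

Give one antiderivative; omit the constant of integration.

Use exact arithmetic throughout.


Step 1. Integrate ∫(6*z*sin(z)) dz by parts with u = z, dv = (6*sin(z)) dz, so v = -6*cos(z): now -6*z*cos(z) + ∫(6*cos(z)) dz.
Step 2. Evaluate the standard form: now -6*z*cos(z) + 6*sin(z).
Answer: -6*z*cos(z) + 6*sin(z).


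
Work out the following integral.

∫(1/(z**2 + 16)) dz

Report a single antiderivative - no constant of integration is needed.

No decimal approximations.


Answer: atan(z/4)/4.


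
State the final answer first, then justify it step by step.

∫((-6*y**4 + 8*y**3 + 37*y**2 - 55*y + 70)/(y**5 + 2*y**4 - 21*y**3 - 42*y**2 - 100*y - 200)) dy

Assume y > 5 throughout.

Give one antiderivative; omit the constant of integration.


The answer is -log(y - 5) - log(y + 2) - 4*log(y + 5) + 3*atan(y/2)/2.
Step 1. Decompose ∫((-6*y**4 + 8*y**3 + 37*y**2 - 55*y + 70)/(y**5 + 2*y**4 - 21*y**3 - 42*y**2 - 100*y - 200)) dy by partial fractions, (-6*y**4 + 8*y**3 + 37*y**2 - 55*y + 70)/(y**5 + 2*y**4 - 21*y**3 - 42*y**2 - 100*y - 200) = 3/(y**2 + 4) - 4/(y + 5) - 1/(y + 2) - 1/(y - 5): now ∫(-1/(y - 5)) dy + ∫(-1/(y + 2)) dy + ∫(-4/(y + 5)) dy + ∫(3/(y**2 + 4)) dy.
Step 2. Evaluate the standard form [assuming y > 5]: now -log(y - 5) + ∫(-1/(y + 2)) dy + ∫(-4/(y + 5)) dy + ∫(3/(y**2 + 4)) dy.
Step 3. Evaluate the standard form [assuming y > -2]: now -log(y - 5) - log(y + 2) + ∫(-4/(y + 5)) dy + ∫(3/(y**2 + 4)) dy.
Step 4. Evaluate the standard form [assuming y > -5]: now -log(y - 5) - log(y + 2) - 4*log(y + 5) + ∫(3/(y**2 + 4)) dy.
Step 5. Evaluate the standard form: now -log(y - 5) - log(y + 2) - 4*log(y + 5) + 3*atan(y/2)/2.
Answer: -log(y - 5) - log(y + 2) - 4*log(y + 5) + 3*atan(y/2)/2.


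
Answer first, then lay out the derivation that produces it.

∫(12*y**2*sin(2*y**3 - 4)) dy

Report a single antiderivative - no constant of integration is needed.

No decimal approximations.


The answer is -2*cos(2*y**3 - 4).
Step 1. Substitute u = y**3 - 2, turning ∫(12*y**2*sin(2*y**3 - 4)) dy into ∫(4*sin(2*u)) du: now ∫(4*sin(2*u)) du.
Step 2. Evaluate the standard form: now -2*cos(2*u).
Step 3. Substitute back u = y**3 - 2: now -2*cos(2*y**3 - 4).
Answer: -2*cos(2*y**3 - 4).


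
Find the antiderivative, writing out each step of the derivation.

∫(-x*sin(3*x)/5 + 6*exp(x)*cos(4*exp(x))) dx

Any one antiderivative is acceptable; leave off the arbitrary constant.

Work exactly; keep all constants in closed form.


Step 1. Rewrite: now ∫(-x*sin(3*x)/5) dx + ∫(6*exp(x)*cos(4*exp(x))) dx.
Step 2. Substitute u = exp(x), turning ∫(6*exp(x)*cos(4*exp(x))) dx into ∫(6*cos(4*u)) du: now ∫(-x*sin(3*x)/5) dx + ∫(6*cos(4*u)) du.
Step 3. Evaluate the standard form: now 3*sin(4*u)/2 + ∫(-x*sin(3*x)/5) dx.
Step 4. Substitute back u = exp(x): now 3*sin(4*exp(x))/2 + ∫(-x*sin(3*x)/5) dx.
Step 5. Integrate ∫(-x*sin(3*x)/5) dx by parts with u = x, dv = (-sin(3*x)/5) dx, so v = cos(3*x)/15: now x*cos(3*x)/15 + 3*sin(4*exp(x))/2 + ∫(-cos(3*x)/15) dx.
Step 6. Evaluate the standard form: now x*cos(3*x)/15 - sin(3*x)/45 + 3*sin(4*exp(x))/2.
Answer: x*cos(3*x)/15 - sin(3*x)/45 + 3*sin(4*exp(x))/2.


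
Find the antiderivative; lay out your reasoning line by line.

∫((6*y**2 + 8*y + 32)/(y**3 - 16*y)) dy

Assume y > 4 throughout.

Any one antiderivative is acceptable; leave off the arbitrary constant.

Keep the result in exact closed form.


Step 1. Decompose ∫((6*y**2 + 8*y + 32)/(y**3 - 16*y)) dy by partial fractions, (6*y**2 + 8*y + 32)/(y**3 - 16*y) = 3/(y + 4) + 5/(y - 4) - 2/y: now ∫(-2/y) dy + ∫(5/(y - 4)) dy + ∫(3/(y + 4)) dy.
Step 2. Evaluate the standard form [assuming y > -4]: now 3*log(y + 4) + ∫(-2/y) dy + ∫(5/(y - 4)) dy.
Step 3. Evaluate the standard form [assuming y > 0]: now -2*log(y) + 3*log(y + 4) + ∫(5/(y - 4)) dy.
Step 4. Evaluate the standard form [assuming y > 4]: now -2*log(y) + 5*log(y - 4) + 3*log(y + 4).
Answer: -2*log(y) + 5*log(y - 4) + 3*log(y + 4).


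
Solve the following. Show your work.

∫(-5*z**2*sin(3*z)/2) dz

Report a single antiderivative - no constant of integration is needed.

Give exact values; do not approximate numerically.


Step 1. Integrate ∫(-5*z**2*sin(3*z)/2) dz by parts with u = z**2, dv = (-5*sin(3*z)/2) dz, so v = 5*cos(3*z)/6: now 5*z**2*cos(3*z)/6 + ∫(-5*z*cos(3*z)/3) dz.
Step 2. Integrate ∫(-5*z*cos(3*z)/3) dz by parts with u = z, dv = (-5*cos(3*z)/3) dz, so v = -5*sin(3*z)/9: now 5*z**2*cos(3*z)/6 - 5*z*sin(3*z)/9 + ∫(5*sin(3*z)/9) dz.
Step 3. Evaluate the standard form: now 5*z**2*cos(3*z)/6 - 5*z*sin(3*z)/9 - 5*cos(3*z)/27.
Answer: 5*z**2*cos(3*z)/6 - 5*z*sin(3*z)/9 - 5*cos(3*z)/27.


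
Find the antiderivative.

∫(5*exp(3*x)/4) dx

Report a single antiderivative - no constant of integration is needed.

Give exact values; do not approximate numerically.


Answer: 5*exp(3*x)/12.


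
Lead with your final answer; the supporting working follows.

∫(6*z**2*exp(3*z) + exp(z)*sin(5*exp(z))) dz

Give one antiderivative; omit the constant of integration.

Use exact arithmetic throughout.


The answer is 2*z**2*exp(3*z) - 4*z*exp(3*z)/3 + 4*exp(3*z)/9 - cos(5*exp(z))/5.
Step 1. Rewrite: now ∫(6*z**2*exp(3*z)) dz + ∫(exp(z)*sin(5*exp(z))) dz.
Step 2. Integrate ∫(6*z**2*exp(3*z)) dz by parts with u = z**2, dv = (6*exp(3*z)) dz, so v = 2*exp(3*z): now 2*z**2*exp(3*z) + ∫(-4*z*exp(3*z)) dz + ∫(exp(z)*sin(5*exp(z))) dz.
Step 3. Integrate ∫(-4*z*exp(3*z)) dz by parts with u = z, dv = (-4*exp(3*z)) dz, so v = -4*exp(3*z)/3: now 2*z**2*exp(3*z) - 4*z*exp(3*z)/3 + ∫(exp(z)*sin(5*exp(z))) dz + ∫(4*exp(3*z)/3) dz.
Step 4. Evaluate the standard form: now 2*z**2*exp(3*z) - 4*z*exp(3*z)/3 + 4*exp(3*z)/9 + ∫(exp(z)*sin(5*exp(z))) dz.
Step 5. Substitute u = exp(z), turning ∫(exp(z)*sin(5*exp(z))) dz into ∫(sin(5*u)) du: now 2*z**2*exp(3*z) - 4*z*exp(3*z)/3 + 4*exp(3*z)/9 + ∫(sin(5*u)) du.
Step 6. Evaluate the standard form: now 2*z**2*exp(3*z) - 4*z*exp(3*z)/3 + 4*exp(3*z)/9 - cos(5*u)/5.
Step 7. Substitute back u = exp(z): now 2*z**2*exp(3*z) - 4*z*exp(3*z)/3 + 4*exp(3*z)/9 - cos(5*exp(z))/5.
Answer: 2*z**2*exp(3*z) - 4*z*exp(3*z)/3 + 4*exp(3*z)/9 - cos(5*exp(z))/5.


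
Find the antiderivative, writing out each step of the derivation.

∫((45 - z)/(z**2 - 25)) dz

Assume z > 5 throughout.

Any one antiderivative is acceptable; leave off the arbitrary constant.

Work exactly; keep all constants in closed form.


Step 1. Decompose ∫((45 - z)/(z**2 - 25)) dz by partial fractions, (45 - z)/(z**2 - 25) = -5/(z + 5) + 4/(z - 5): now ∫(4/(z - 5)) dz + ∫(-5/(z + 5)) dz.
Step 2. Evaluate the standard form [assuming z > -5]: now -5*log(z + 5) + ∫(4/(z - 5)) dz.
Step 3. Evaluate the standard form [assuming z > 5]: now 4*log(z - 5) - 5*log(z + 5).
Answer: 4*log(z - 5) - 5*log(z + 5).


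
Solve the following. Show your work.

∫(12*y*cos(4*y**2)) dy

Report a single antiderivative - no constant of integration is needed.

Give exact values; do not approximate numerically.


Step 1. Substitute u = y**2, turning ∫(12*y*cos(4*y**2)) dy into ∫(6*cos(4*u)) du: now ∫(6*cos(4*u)) du.
Step 2. Evaluate the standard form: now 3*sin(4*u)/2.
Step 3. Substitute back u = y**2: now 3*sin(4*y**2)/2.
Answer: 3*sin(4*y**2)/2.


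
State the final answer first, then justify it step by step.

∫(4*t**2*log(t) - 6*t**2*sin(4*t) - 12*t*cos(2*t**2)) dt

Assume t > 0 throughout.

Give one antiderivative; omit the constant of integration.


The answer is 4*t**3*log(t)/3 - 4*t**3/9 + 3*t**2*cos(4*t)/2 - 3*t*sin(4*t)/4 - 3*sin(2*t**2) - 3*cos(4*t)/16.
Step 1. Rewrite: now ∫(-12*t*cos(2*t**2)) dt + ∫(4*t**2*log(t)) dt + ∫(-6*t**2*sin(4*t)) dt.
Step 2. Substitute u = t**2, turning ∫(-12*t*cos(2*t**2)) dt into ∫(-6*cos(2*u)) du: now ∫(4*t**2*log(t)) dt + ∫(-6*t**2*sin(4*t)) dt + ∫(-6*cos(2*u)) du.
Step 3. Evaluate the standard form: now -3*sin(2*u) + ∫(4*t**2*log(t)) dt + ∫(-6*t**2*sin(4*t)) dt.
Step 4. Substitute back u = t**2: now -3*sin(2*t**2) + ∫(4*t**2*log(t)) dt + ∫(-6*t**2*sin(4*t)) dt.
Step 5. Integrate ∫(-6*t**2*sin(4*t)) dt by parts with u = t**2, dv = (-6*sin(4*t)) dt, so v = 3*cos(4*t)/2: now 3*t**2*cos(4*t)/2 - 3*sin(2*t**2) + ∫(-3*t*cos(4*t)) dt + ∫(4*t**2*log(t)) dt.
Step 6. Integrate ∫(-3*t*cos(4*t)) dt by parts with u = t, dv = (-3*cos(4*t)) dt, so v = -3*sin(4*t)/4: now 3*t**2*cos(4*t)/2 - 3*t*sin(4*t)/4 - 3*sin(2*t**2) + ∫(4*t**2*log(t)) dt + ∫(3*sin(4*t)/4) dt.
Step 7. Evaluate the standard form: now 3*t**2*cos(4*t)/2 - 3*t*sin(4*t)/4 - 3*sin(2*t**2) - 3*cos(4*t)/16 + ∫(4*t**2*log(t)) dt.
Step 8. Integrate ∫(4*t**2*log(t)) dt by parts with u = log(t), dv = (4*t**2) dt, so v = 4*t**3/3 [assuming t > 0]: now 4*t**3*log(t)/3 + 3*t**2*cos(4*t)/2 - 3*t*sin(4*t)/4 - 3*sin(2*t**2) - 3*cos(4*t)/16 + ∫(-4*t**2/3) dt.
Step 9. Evaluate the standard form: now 4*t**3*log(t)/3 - 4*t**3/9 + 3*t**2*cos(4*t)/2 - 3*t*sin(4*t)/4 - 3*sin(2*t**2) - 3*cos(4*t)/16.
Answer: 4*t**3*log(t)/3 - 4*t**3/9 + 3*t**2*cos(4*t)/2 - 3*t*sin(4*t)/4 - 3*sin(2*t**2) - 3*cos(4*t)/16.


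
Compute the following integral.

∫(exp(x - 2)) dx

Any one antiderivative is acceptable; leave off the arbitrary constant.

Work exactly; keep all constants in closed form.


Answer: exp(x - 2).


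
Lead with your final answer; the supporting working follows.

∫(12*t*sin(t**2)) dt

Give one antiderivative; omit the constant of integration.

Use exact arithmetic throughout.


The answer is -6*cos(t**2).
Step 1. Substitute u = t**2, turning ∫(12*t*sin(t**2)) dt into ∫(6*sin(u)) du: now ∫(6*sin(u)) du.
Step 2. Evaluate the standard form: now -6*cos(u).
Step 3. Substitute back u = t**2: now -6*cos(t**2).
Answer: -6*cos(t**2).


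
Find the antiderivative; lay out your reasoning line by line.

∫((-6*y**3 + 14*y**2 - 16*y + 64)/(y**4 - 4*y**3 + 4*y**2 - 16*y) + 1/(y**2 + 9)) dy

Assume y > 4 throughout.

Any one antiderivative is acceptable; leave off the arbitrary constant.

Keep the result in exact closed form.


Step 1. Rewrite: now ∫((-6*y**3 + 14*y**2 - 16*y + 64)/(y**4 - 4*y**3 + 4*y**2 - 16*y)) dy + ∫(1/(y**2 + 9)) dy.
Step 2. Evaluate the standard form: now atan(y/3)/3 + ∫((-6*y**3 + 14*y**2 - 16*y + 64)/(y**4 - 4*y**3 + 4*y**2 - 16*y)) dy.
Step 3. Decompose ∫((-6*y**3 + 14*y**2 - 16*y + 64)/(y**4 - 4*y**3 + 4*y**2 - 16*y)) dy by partial fractions, (-6*y**3 + 14*y**2 - 16*y + 64)/(y**4 - 4*y**3 + 4*y**2 - 16*y) = -2/(y**2 + 4) - 2/(y - 4) - 4/y: now atan(y/3)/3 + ∫(-4/y) dy + ∫(-2/(y - 4)) dy + ∫(-2/(y**2 + 4)) dy.
Step 4. Evaluate the standard form [assuming y > 4]: now -2*log(y - 4) + atan(y/3)/3 + ∫(-4/y) dy + ∫(-2/(y**2 + 4)) dy.
Step 5. Evaluate the standard form [assuming y > 0]: now -4*log(y) - 2*log(y - 4) + atan(y/3)/3 + ∫(-2/(y**2 + 4)) dy.
Step 6. Evaluate the standard form: now -4*log(y) - 2*log(y - 4) + atan(y/3)/3 - atan(y/2).
Answer: -4*log(y) - 2*log(y - 4) + atan(y/3)/3 - atan(y/2).


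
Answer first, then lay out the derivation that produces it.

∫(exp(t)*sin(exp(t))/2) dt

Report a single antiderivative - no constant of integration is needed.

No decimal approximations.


The answer is -cos(exp(t))/2.
Step 1. Substitute u = exp(t), turning ∫(exp(t)*sin(exp(t))/2) dt into ∫(sin(u)/2) du: now ∫(sin(u)/2) du.
Step 2. Evaluate the standard form: now -cos(u)/2.
Step 3. Substitute back u = exp(t): now -cos(exp(t))/2.
Answer: -cos(exp(t))/2.


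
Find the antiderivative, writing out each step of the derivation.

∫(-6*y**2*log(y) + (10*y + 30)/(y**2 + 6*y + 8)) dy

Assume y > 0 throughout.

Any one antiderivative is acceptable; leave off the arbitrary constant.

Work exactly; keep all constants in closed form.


Step 1. Rewrite: now ∫(-6*y**2*log(y)) dy + ∫((10*y + 30)/(y**2 + 6*y + 8)) dy.
Step 2. Integrate ∫(-6*y**2*log(y)) dy by parts with u = log(y), dv = (-6*y**2) dy, so v = -2*y**3 [assuming y > 0]: now -2*y**3*log(y) + ∫(2*y**2) dy + ∫((10*y + 30)/(y**2 + 6*y + 8)) dy.
Step 3. Evaluate the standard form: now -2*y**3*log(y) + 2*y**3/3 + ∫((10*y + 30)/(y**2 + 6*y + 8)) dy.
Step 4. Decompose ∫((10*y + 30)/(y**2 + 6*y + 8)) dy by partial fractions, (10*y + 30)/(y**2 + 6*y + 8) = 5/(y + 4) + 5/(y + 2): now -2*y**3*log(y) + 2*y**3/3 + ∫(5/(y + 2)) dy + ∫(5/(y + 4)) dy.
Step 5. Evaluate the standard form [assuming y > -2]: now -2*y**3*log(y) + 2*y**3/3 + 5*log(y + 2) + ∫(5/(y + 4)) dy.
Step 6. Evaluate the standard form [assuming y > -4]: now -2*y**3*log(y) + 2*y**3/3 + 5*log(y + 2) + 5*log(y + 4).
Answer: -2*y**3*log(y) + 2*y**3/3 + 5*log(y + 2) + 5*log(y + 4).


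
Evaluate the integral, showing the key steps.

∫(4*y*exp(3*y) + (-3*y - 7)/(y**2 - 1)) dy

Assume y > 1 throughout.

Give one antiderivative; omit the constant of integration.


Step 1. Rewrite: now ∫(4*y*exp(3*y)) dy + ∫((-3*y - 7)/(y**2 - 1)) dy.
Step 2. Decompose ∫((-3*y - 7)/(y**2 - 1)) dy by partial fractions, (-3*y - 7)/(y**2 - 1) = 2/(y + 1) - 5/(y - 1): now ∫(4*y*exp(3*y)) dy + ∫(-5/(y - 1)) dy + ∫(2/(y + 1)) dy.
Step 3. Evaluate the standard form [assuming y > -1]: now 2*log(y + 1) + ∫(4*y*exp(3*y)) dy + ∫(-5/(y - 1)) dy.
Step 4. Evaluate the standard form [assuming y > 1]: now -5*log(y - 1) + 2*log(y + 1) + ∫(4*y*exp(3*y)) dy.
Step 5. Integrate ∫(4*y*exp(3*y)) dy by parts with u = y, dv = (4*exp(3*y)) dy, so v = 4*exp(3*y)/3: now 4*y*exp(3*y)/3 - 5*log(y - 1) + 2*log(y + 1) + ∫(-4*exp(3*y)/3) dy.
Step 6. Evaluate the standard form: now 4*y*exp(3*y)/3 - 4*exp(3*y)/9 - 5*log(y - 1) + 2*log(y + 1).
Answer: 4*y*exp(3*y)/3 - 4*exp(3*y)/9 - 5*log(y - 1) + 2*log(y + 1).


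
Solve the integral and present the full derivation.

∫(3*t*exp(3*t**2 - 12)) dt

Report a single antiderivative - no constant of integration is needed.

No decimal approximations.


Step 1. Substitute u = t**2 - 4, turning ∫(3*t*exp(3*t**2 - 12)) dt into ∫(3*exp(3*u)/2) du: now ∫(3*exp(3*u)/2) du.
Step 2. Evaluate the standard form: now exp(3*u)/2.
Step 3. Substitute back u = t**2 - 4: now exp(3*t**2 - 12)/2.
Answer: exp(3*t**2 - 12)/2.


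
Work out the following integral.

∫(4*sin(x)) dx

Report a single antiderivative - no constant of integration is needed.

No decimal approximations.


Answer: -4*cos(x).


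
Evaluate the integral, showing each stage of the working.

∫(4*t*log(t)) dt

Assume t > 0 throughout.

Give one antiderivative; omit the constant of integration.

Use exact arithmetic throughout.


Step 1. Integrate ∫(4*t*log(t)) dt by parts with u = log(t), dv = (4*t) dt, so v = 2*t**2 [assuming t > 0]: now 2*t**2*log(t) + ∫(-2*t) dt.
Step 2. Evaluate the standard form: now 2*t**2*log(t) - t**2.
Answer: 2*t**2*log(t) - t**2.


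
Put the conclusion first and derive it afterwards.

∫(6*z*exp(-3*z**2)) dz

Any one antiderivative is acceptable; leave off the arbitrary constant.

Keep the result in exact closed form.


The answer is -exp(-3*z**2).
Step 1. Substitute u = z**2, turning ∫(6*z*exp(-3*z**2)) dz into ∫(3*exp(-3*u)) du: now ∫(3*exp(-3*u)) du.
Step 2. Evaluate the standard form: now -exp(-3*u).
Step 3. Substitute back u = z**2: now -exp(-3*z**2).
Answer: -exp(-3*z**2).


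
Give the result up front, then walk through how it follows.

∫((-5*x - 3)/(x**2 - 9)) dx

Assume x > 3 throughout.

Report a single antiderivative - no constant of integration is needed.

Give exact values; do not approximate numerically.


The answer is -3*log(x - 3) - 2*log(x + 3).
Step 1. Decompose ∫((-5*x - 3)/(x**2 - 9)) dx by partial fractions, (-5*x - 3)/(x**2 - 9) = -2/(x + 3) - 3/(x - 3): now ∫(-3/(x - 3)) dx + ∫(-2/(x + 3)) dx.
Step 2. Evaluate the standard form [assuming x > 3]: now -3*log(x - 3) + ∫(-2/(x + 3)) dx.
Step 3. Evaluate the standard form [assuming x > -3]: now -3*log(x - 3) - 2*log(x + 3).
Answer: -3*log(x - 3) - 2*log(x + 3).


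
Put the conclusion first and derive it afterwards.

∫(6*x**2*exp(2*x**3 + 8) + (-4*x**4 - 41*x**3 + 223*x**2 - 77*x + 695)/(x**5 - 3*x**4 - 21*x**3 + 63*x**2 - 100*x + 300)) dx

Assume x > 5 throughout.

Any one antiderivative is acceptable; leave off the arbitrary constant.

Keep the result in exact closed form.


The answer is exp(2*x**3 + 8) - 3*log(x - 5) - 5*log(x - 3) + 4*log(x + 5) - 3*atan(x/2)/2.
Step 1. Rewrite: now ∫(6*x**2*exp(2*x**3 + 8)) dx + ∫((-4*x**4 - 41*x**3 + 223*x**2 - 77*x + 695)/(x**5 - 3*x**4 - 21*x**3 + 63*x**2 - 100*x + 300)) dx.
Step 2. Decompose ∫((-4*x**4 - 41*x**3 + 223*x**2 - 77*x + 695)/(x**5 - 3*x**4 - 21*x**3 + 63*x**2 - 100*x + 300)) dx by partial fractions, (-4*x**4 - 41*x**3 + 223*x**2 - 77*x + 695)/(x**5 - 3*x**4 - 21*x**3 + 63*x**2 - 100*x + 300) = -3/(x**2 + 4) + 4/(x + 5) - 5/(x - 3) - 3/(x - 5): now ∫(6*x**2*exp(2*x**3 + 8)) dx + ∫(-3/(x - 5)) dx + ∫(-5/(x - 3)) dx + ∫(4/(x + 5)) dx + ∫(-3/(x**2 + 4)) dx.
Step 3. Evaluate the standard form [assuming x > -5]: now 4*log(x + 5) + ∫(6*x**2*exp(2*x**3 + 8)) dx + ∫(-3/(x - 5)) dx + ∫(-5/(x - 3)) dx + ∫(-3/(x**2 + 4)) dx.
Step 4. Evaluate the standard form [assuming x > 3]: now -5*log(x - 3) + 4*log(x + 5) + ∫(6*x**2*exp(2*x**3 + 8)) dx + ∫(-3/(x - 5)) dx + ∫(-3/(x**2 + 4)) dx.
Step 5. Evaluate the standard form [assuming x > 5]: now -3*log(x - 5) - 5*log(x - 3) + 4*log(x + 5) + ∫(6*x**2*exp(2*x**3 + 8)) dx + ∫(-3/(x**2 + 4)) dx.
Step 6. Evaluate the standard form: now -3*log(x - 5) - 5*log(x - 3) + 4*log(x + 5) - 3*atan(x/2)/2 + ∫(6*x**2*exp(2*x**3 + 8)) dx.
Step 7. Substitute u = x**3 + 4, turning ∫(6*x**2*exp(2*x**3 + 8)) dx into ∫(2*exp(2*u)) du: now -3*log(x - 5) - 5*log(x - 3) + 4*log(x + 5) - 3*atan(x/2)/2 + ∫(2*exp(2*u)) du.
Step 8. Evaluate the standard form: now exp(2*u) - 3*log(x - 5) - 5*log(x - 3) + 4*log(x + 5) - 3*atan(x/2)/2.
Step 9. Substitute back u = x**3 + 4: now exp(2*x**3 + 8) - 3*log(x - 5) - 5*log(x - 3) + 4*log(x + 5) - 3*atan(x/2)/2.
Answer: exp(2*x**3 + 8) - 3*log(x - 5) - 5*log(x - 3) + 4*log(x + 5) - 3*atan(x/2)/2.


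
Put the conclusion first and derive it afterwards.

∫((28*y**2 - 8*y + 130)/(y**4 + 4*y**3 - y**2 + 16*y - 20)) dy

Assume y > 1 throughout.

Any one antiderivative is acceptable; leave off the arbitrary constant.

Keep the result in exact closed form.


The answer is 5*log(y - 1) - 5*log(y + 5) - atan(y/2).
Step 1. Decompose ∫((28*y**2 - 8*y + 130)/(y**4 + 4*y**3 - y**2 + 16*y - 20)) dy by partial fractions, (28*y**2 - 8*y + 130)/(y**4 + 4*y**3 - y**2 + 16*y - 20) = -2/(y**2 + 4) - 5/(y + 5) + 5/(y - 1): now ∫(5/(y - 1)) dy + ∫(-5/(y + 5)) dy + ∫(-2/(y**2 + 4)) dy.
Step 2. Evaluate the standard form [assuming y > -5]: now -5*log(y + 5) + ∫(5/(y - 1)) dy + ∫(-2/(y**2 + 4)) dy.
Step 3. Evaluate the standard form [assuming y > 1]: now 5*log(y - 1) - 5*log(y + 5) + ∫(-2/(y**2 + 4)) dy.
Step 4. Evaluate the standard form: now 5*log(y - 1) - 5*log(y + 5) - atan(y/2).
Answer: 5*log(y - 1) - 5*log(y + 5) - atan(y/2).


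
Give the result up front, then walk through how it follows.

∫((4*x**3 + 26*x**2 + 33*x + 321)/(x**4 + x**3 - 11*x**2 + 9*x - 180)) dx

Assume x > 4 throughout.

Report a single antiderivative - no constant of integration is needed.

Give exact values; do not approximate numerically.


The answer is 5*log(x - 4) - log(x + 5) - atan(x/3).
Step 1. Decompose ∫((4*x**3 + 26*x**2 + 33*x + 321)/(x**4 + x**3 - 11*x**2 + 9*x - 180)) dx by partial fractions, (4*x**3 + 26*x**2 + 33*x + 321)/(x**4 + x**3 - 11*x**2 + 9*x - 180) = -3/(x**2 + 9) - 1/(x + 5) + 5/(x - 4): now ∫(5/(x - 4)) dx + ∫(-1/(x + 5)) dx + ∫(-3/(x**2 + 9)) dx.
Step 2. Evaluate the standard form [assuming x > -5]: now -log(x + 5) + ∫(5/(x - 4)) dx + ∫(-3/(x**2 + 9)) dx.
Step 3. Evaluate the standard form [assuming x > 4]: now 5*log(x - 4) - log(x + 5) + ∫(-3/(x**2 + 9)) dx.
Step 4. Evaluate the standard form: now 5*log(x - 4) - log(x + 5) - atan(x/3).
Answer: 5*log(x - 4) - log(x + 5) - atan(x/3).


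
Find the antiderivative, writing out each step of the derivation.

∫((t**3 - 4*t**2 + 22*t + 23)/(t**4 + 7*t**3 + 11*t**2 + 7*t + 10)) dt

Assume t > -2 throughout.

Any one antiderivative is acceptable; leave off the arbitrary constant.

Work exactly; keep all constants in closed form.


Step 1. Decompose ∫((t**3 - 4*t**2 + 22*t + 23)/(t**4 + 7*t**3 + 11*t**2 + 7*t + 10)) dt by partial fractions, (t**3 - 4*t**2 + 22*t + 23)/(t**4 + 7*t**3 + 11*t**2 + 7*t + 10) = 3/(t**2 + 1) + 4/(t + 5) - 3/(t + 2): now ∫(-3/(t + 2)) dt + ∫(4/(t + 5)) dt + ∫(3/(t**2 + 1)) dt.
Step 2. Evaluate the standard form [assuming t > -5]: now 4*log(t + 5) + ∫(-3/(t + 2)) dt + ∫(3/(t**2 + 1)) dt.
Step 3. Evaluate the standard form [assuming t > -2]: now -3*log(t + 2) + 4*log(t + 5) + ∫(3/(t**2 + 1)) dt.
Step 4. Evaluate the standard form: now -3*log(t + 2) + 4*log(t + 5) + 3*atan(t).
Answer: -3*log(t + 2) + 4*log(t + 5) + 3*atan(t).


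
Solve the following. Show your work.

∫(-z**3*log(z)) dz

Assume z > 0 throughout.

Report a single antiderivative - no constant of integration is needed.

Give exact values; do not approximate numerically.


Step 1. Integrate ∫(-z**3*log(z)) dz by parts with u = log(z), dv = (-z**3) dz, so v = -z**4/4 [assuming z > 0]: now -z**4*log(z)/4 + ∫(z**3/4) dz.
Step 2. Evaluate the standard form: now -z**4*log(z)/4 + z**4/16.
Answer: -z**4*log(z)/4 + z**4/16.


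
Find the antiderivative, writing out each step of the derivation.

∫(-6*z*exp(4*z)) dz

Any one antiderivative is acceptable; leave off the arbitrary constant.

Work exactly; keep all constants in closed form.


Step 1. Integrate ∫(-6*z*exp(4*z)) dz by parts with u = z, dv = (-6*exp(4*z)) dz, so v = -3*exp(4*z)/2: now -3*z*exp(4*z)/2 + ∫(3*exp(4*z)/2) dz.
Step 2. Evaluate the standard form: now -3*z*exp(4*z)/2 + 3*exp(4*z)/8.
Answer: -3*z*exp(4*z)/2 + 3*exp(4*z)/8.


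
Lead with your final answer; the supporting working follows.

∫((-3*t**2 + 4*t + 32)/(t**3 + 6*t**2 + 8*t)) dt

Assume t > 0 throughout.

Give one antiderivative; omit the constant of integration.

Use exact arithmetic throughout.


The answer is 4*log(t) - 3*log(t + 2) - 4*log(t + 4).
Step 1. Decompose ∫((-3*t**2 + 4*t + 32)/(t**3 + 6*t**2 + 8*t)) dt by partial fractions, (-3*t**2 + 4*t + 32)/(t**3 + 6*t**2 + 8*t) = -4/(t + 4) - 3/(t + 2) + 4/t: now ∫(4/t) dt + ∫(-3/(t + 2)) dt + ∫(-4/(t + 4)) dt.
Step 2. Evaluate the standard form [assuming t > 0]: now 4*log(t) + ∫(-3/(t + 2)) dt + ∫(-4/(t + 4)) dt.
Step 3. Evaluate the standard form [assuming t > -4]: now 4*log(t) - 4*log(t + 4) + ∫(-3/(t + 2)) dt.
Step 4. Evaluate the standard form [assuming t > -2]: now 4*log(t) - 3*log(t + 2) - 4*log(t + 4).
Answer: 4*log(t) - 3*log(t + 2) - 4*log(t + 4).


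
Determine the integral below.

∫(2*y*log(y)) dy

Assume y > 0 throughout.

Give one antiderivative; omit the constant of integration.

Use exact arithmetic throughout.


Answer: y**2*log(y) - y**2/2.


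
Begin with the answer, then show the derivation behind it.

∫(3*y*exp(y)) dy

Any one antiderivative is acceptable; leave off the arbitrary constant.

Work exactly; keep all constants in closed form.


The answer is 3*y*exp(y) - 3*exp(y).
Step 1. Integrate ∫(3*y*exp(y)) dy by parts with u = y, dv = (3*exp(y)) dy, so v = 3*exp(y): now 3*y*exp(y) + ∫(-3*exp(y)) dy.
Step 2. Evaluate the standard form: now 3*y*exp(y) - 3*exp(y).
Answer: 3*y*exp(y) - 3*exp(y).


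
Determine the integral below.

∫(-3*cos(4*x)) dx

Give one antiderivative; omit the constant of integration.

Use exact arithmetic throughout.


Answer: -3*sin(4*x)/4.


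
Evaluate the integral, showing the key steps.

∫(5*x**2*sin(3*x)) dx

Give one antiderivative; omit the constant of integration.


Step 1. Integrate ∫(5*x**2*sin(3*x)) dx by parts with u = x**2, dv = (5*sin(3*x)) dx, so v = -5*cos(3*x)/3: now -5*x**2*cos(3*x)/3 + ∫(10*x*cos(3*x)/3) dx.
Step 2. Integrate ∫(10*x*cos(3*x)/3) dx by parts with u = x, dv = (10*cos(3*x)/3) dx, so v = 10*sin(3*x)/9: now -5*x**2*cos(3*x)/3 + 10*x*sin(3*x)/9 + ∫(-10*sin(3*x)/9) dx.
Step 3. Evaluate the standard form: now -5*x**2*cos(3*x)/3 + 10*x*sin(3*x)/9 + 10*cos(3*x)/27.
Answer: -5*x**2*cos(3*x)/3 + 10*x*sin(3*x)/9 + 10*cos(3*x)/27.


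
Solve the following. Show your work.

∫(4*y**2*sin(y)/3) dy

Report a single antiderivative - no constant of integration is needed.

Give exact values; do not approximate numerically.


Step 1. Integrate ∫(4*y**2*sin(y)/3) dy by parts with u = y**2, dv = (4*sin(y)/3) dy, so v = -4*cos(y)/3: now -4*y**2*cos(y)/3 + ∫(8*y*cos(y)/3) dy.
Step 2. Integrate ∫(8*y*cos(y)/3) dy by parts with u = y, dv = (8*cos(y)/3) dy, so v = 8*sin(y)/3: now -4*y**2*cos(y)/3 + 8*y*sin(y)/3 + ∫(-8*sin(y)/3) dy.
Step 3. Evaluate the standard form: now -4*y**2*cos(y)/3 + 8*y*sin(y)/3 + 8*cos(y)/3.
Answer: -4*y**2*cos(y)/3 + 8*y*sin(y)/3 + 8*cos(y)/3.


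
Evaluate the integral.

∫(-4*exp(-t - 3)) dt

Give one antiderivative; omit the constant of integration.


Answer: 4*exp(-t - 3).


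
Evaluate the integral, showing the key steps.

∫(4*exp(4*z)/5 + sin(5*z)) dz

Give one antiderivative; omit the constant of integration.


Step 1. Rewrite: now ∫(4*exp(4*z)/5) dz + ∫(sin(5*z)) dz.
Step 2. Evaluate the standard form: now exp(4*z)/5 + ∫(sin(5*z)) dz.
Step 3. Evaluate the standard form: now exp(4*z)/5 - cos(5*z)/5.
Answer: exp(4*z)/5 - cos(5*z)/5.


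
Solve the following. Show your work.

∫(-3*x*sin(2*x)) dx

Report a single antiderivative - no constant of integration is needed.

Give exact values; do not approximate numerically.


Step 1. Integrate ∫(-3*x*sin(2*x)) dx by parts with u = x, dv = (-3*sin(2*x)) dx, so v = 3*cos(2*x)/2: now 3*x*cos(2*x)/2 + ∫(-3*cos(2*x)/2) dx.
Step 2. Evaluate the standard form: now 3*x*cos(2*x)/2 - 3*sin(2*x)/4.
Answer: 3*x*cos(2*x)/2 - 3*sin(2*x)/4.


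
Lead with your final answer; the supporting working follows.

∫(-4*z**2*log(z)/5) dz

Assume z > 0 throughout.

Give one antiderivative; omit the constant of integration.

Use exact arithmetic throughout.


The answer is -4*z**3*log(z)/15 + 4*z**3/45.
Step 1. Integrate ∫(-4*z**2*log(z)/5) dz by parts with u = log(z), dv = (-4*z**2/5) dz, so v = -4*z**3/15 [assuming z > 0]: now -4*z**3*log(z)/15 + ∫(4*z**2/15) dz.
Step 2. Evaluate the standard form: now -4*z**3*log(z)/15 + 4*z**3/45.
Answer: -4*z**3*log(z)/15 + 4*z**3/45.


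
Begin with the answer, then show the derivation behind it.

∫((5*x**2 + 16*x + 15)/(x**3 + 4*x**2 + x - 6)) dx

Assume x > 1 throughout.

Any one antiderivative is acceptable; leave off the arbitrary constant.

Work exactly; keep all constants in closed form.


The answer is 3*log(x - 1) - log(x + 2) + 3*log(x + 3).
Step 1. Decompose ∫((5*x**2 + 16*x + 15)/(x**3 + 4*x**2 + x - 6)) dx by partial fractions, (5*x**2 + 16*x + 15)/(x**3 + 4*x**2 + x - 6) = 3/(x + 3) - 1/(x + 2) + 3/(x - 1): now ∫(3/(x - 1)) dx + ∫(-1/(x + 2)) dx + ∫(3/(x + 3)) dx.
Step 2. Evaluate the standard form [assuming x > -3]: now 3*log(x + 3) + ∫(3/(x - 1)) dx + ∫(-1/(x + 2)) dx.
Step 3. Evaluate the standard form [assuming x > -2]: now -log(x + 2) + 3*log(x + 3) + ∫(3/(x - 1)) dx.
Step 4. Evaluate the standard form [assuming x > 1]: now 3*log(x - 1) - log(x + 2) + 3*log(x + 3).
Answer: 3*log(x - 1) - log(x + 2) + 3*log(x + 3).


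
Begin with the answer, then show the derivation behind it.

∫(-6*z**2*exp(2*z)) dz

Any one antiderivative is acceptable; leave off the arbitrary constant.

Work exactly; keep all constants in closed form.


The answer is -3*z**2*exp(2*z) + 3*z*exp(2*z) - 3*exp(2*z)/2.
Step 1. Integrate ∫(-6*z**2*exp(2*z)) dz by parts with u = z**2, dv = (-6*exp(2*z)) dz, so v = -3*exp(2*z): now -3*z**2*exp(2*z) + ∫(6*z*exp(2*z)) dz.
Step 2. Integrate ∫(6*z*exp(2*z)) dz by parts with u = z, dv = (6*exp(2*z)) dz, so v = 3*exp(2*z): now -3*z**2*exp(2*z) + 3*z*exp(2*z) + ∫(-3*exp(2*z)) dz.
Step 3. Evaluate the standard form: now -3*z**2*exp(2*z) + 3*z*exp(2*z) - 3*exp(2*z)/2.
Answer: -3*z**2*exp(2*z) + 3*z*exp(2*z) - 3*exp(2*z)/2.


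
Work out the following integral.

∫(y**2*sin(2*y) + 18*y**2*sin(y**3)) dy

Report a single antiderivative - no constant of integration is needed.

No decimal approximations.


Answer: -y**2*cos(2*y)/2 + y*sin(2*y)/2 + cos(2*y)/4 - 6*cos(y**3).
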